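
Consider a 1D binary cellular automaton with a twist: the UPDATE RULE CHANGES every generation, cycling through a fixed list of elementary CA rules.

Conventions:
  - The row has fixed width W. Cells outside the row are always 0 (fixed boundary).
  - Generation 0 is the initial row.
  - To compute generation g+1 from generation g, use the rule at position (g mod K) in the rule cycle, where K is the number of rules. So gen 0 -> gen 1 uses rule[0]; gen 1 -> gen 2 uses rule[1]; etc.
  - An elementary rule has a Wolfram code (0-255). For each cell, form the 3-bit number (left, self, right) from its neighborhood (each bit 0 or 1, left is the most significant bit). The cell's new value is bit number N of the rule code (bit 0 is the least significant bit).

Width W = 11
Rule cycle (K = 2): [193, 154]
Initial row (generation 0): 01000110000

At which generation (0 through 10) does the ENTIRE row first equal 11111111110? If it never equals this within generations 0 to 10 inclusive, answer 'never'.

Answer: 8

Derivation:
Gen 0: 01000110000
Gen 1 (rule 193): 00010010111
Gen 2 (rule 154): 00101100110
Gen 3 (rule 193): 10000100010
Gen 4 (rule 154): 01001010101
Gen 5 (rule 193): 00000000000
Gen 6 (rule 154): 00000000000
Gen 7 (rule 193): 11111111111
Gen 8 (rule 154): 11111111110
Gen 9 (rule 193): 01111111110
Gen 10 (rule 154): 11111111101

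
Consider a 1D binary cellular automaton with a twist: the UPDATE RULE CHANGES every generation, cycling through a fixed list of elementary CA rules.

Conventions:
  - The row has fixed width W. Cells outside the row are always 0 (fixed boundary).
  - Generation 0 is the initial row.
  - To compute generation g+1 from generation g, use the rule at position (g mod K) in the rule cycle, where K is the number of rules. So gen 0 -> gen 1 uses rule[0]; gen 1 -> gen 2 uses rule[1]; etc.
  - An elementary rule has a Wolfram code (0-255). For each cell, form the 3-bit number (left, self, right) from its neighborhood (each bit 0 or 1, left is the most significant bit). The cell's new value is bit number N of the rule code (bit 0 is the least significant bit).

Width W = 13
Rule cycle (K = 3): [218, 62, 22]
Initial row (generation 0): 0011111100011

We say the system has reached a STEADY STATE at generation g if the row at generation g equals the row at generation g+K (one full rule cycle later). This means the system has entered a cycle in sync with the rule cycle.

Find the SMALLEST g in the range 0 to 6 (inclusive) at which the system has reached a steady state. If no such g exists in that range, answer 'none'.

Gen 0: 0011111100011
Gen 1 (rule 218): 0111111110111
Gen 2 (rule 62): 1100000001100
Gen 3 (rule 22): 0010000010010
Gen 4 (rule 218): 0101000101101
Gen 5 (rule 62): 1111101111011
Gen 6 (rule 22): 0000000000000
Gen 7 (rule 218): 0000000000000
Gen 8 (rule 62): 0000000000000
Gen 9 (rule 22): 0000000000000

Answer: 6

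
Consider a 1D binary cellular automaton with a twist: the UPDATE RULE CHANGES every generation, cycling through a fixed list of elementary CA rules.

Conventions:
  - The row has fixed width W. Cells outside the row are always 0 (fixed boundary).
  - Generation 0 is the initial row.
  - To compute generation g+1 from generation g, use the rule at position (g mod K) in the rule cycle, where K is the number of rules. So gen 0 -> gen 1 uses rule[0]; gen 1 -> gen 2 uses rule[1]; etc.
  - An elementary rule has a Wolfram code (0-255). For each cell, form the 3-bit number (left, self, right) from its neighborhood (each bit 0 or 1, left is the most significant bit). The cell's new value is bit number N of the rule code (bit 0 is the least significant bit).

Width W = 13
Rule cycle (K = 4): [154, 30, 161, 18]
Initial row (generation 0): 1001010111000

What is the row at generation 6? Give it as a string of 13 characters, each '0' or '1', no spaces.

Answer: 1101110000000

Derivation:
Gen 0: 1001010111000
Gen 1 (rule 154): 0110000110100
Gen 2 (rule 30): 1101001100110
Gen 3 (rule 161): 0010000000000
Gen 4 (rule 18): 0101000000000
Gen 5 (rule 154): 1000100000000
Gen 6 (rule 30): 1101110000000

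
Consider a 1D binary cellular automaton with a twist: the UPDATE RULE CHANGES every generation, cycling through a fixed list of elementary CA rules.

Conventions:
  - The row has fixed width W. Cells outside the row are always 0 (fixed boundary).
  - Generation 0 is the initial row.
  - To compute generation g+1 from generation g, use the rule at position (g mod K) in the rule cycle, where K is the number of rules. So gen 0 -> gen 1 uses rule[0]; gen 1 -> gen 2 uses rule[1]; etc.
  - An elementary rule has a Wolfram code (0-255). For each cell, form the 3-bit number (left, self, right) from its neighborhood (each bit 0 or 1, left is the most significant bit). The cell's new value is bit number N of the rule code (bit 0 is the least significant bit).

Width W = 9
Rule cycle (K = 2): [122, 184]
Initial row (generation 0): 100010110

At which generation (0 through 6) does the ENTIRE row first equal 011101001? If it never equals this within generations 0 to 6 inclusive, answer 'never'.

Gen 0: 100010110
Gen 1 (rule 122): 010101111
Gen 2 (rule 184): 001011110
Gen 3 (rule 122): 010110011
Gen 4 (rule 184): 001101010
Gen 5 (rule 122): 011110101
Gen 6 (rule 184): 011101010

Answer: never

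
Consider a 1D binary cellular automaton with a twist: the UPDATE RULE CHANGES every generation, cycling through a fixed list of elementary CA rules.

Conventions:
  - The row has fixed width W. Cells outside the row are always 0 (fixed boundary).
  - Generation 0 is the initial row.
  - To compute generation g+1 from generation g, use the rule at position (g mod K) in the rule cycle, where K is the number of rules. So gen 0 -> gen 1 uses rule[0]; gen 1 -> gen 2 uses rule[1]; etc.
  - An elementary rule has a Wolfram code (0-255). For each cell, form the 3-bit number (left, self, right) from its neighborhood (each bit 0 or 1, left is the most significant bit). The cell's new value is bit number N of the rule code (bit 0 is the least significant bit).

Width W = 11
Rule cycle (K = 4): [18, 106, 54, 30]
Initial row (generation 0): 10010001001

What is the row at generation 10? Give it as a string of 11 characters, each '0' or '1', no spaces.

Gen 0: 10010001001
Gen 1 (rule 18): 01101010110
Gen 2 (rule 106): 11110101110
Gen 3 (rule 54): 00001110001
Gen 4 (rule 30): 00011001011
Gen 5 (rule 18): 00100110000
Gen 6 (rule 106): 01001110000
Gen 7 (rule 54): 11110001000
Gen 8 (rule 30): 10001011100
Gen 9 (rule 18): 01010000010
Gen 10 (rule 106): 10100000100

Answer: 10100000100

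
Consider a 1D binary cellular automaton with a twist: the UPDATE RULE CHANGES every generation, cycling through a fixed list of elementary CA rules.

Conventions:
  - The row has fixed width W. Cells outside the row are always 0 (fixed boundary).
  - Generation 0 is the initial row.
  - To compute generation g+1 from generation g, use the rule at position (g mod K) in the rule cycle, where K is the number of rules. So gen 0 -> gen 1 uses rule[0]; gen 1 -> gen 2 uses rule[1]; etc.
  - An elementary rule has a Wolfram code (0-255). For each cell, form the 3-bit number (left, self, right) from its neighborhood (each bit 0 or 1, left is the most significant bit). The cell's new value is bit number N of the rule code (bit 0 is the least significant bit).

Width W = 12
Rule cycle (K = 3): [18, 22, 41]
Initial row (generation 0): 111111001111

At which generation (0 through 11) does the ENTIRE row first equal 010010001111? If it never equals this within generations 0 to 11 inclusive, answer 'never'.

Gen 0: 111111001111
Gen 1 (rule 18): 000000110000
Gen 2 (rule 22): 000001001000
Gen 3 (rule 41): 111100000011
Gen 4 (rule 18): 000010000100
Gen 5 (rule 22): 000111001110
Gen 6 (rule 41): 110100001000
Gen 7 (rule 18): 000010010100
Gen 8 (rule 22): 000111110110
Gen 9 (rule 41): 110100001100
Gen 10 (rule 18): 000010010010
Gen 11 (rule 22): 000111111111

Answer: never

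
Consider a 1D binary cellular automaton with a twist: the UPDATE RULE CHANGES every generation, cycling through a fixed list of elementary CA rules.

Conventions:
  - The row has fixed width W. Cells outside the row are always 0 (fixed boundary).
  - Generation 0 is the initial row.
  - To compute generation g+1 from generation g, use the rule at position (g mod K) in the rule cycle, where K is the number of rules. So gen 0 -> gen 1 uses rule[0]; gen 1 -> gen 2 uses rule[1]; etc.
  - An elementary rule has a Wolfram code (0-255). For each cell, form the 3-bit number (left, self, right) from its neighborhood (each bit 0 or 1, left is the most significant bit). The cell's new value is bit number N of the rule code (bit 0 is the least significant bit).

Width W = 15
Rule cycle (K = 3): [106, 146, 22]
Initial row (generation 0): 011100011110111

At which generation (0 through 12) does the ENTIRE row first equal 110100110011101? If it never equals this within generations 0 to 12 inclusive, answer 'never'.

Gen 0: 011100011110111
Gen 1 (rule 106): 110100110011101
Gen 2 (rule 146): 000011001101000
Gen 3 (rule 22): 000100110001100
Gen 4 (rule 106): 001001110011100
Gen 5 (rule 146): 010110101101010
Gen 6 (rule 22): 110000100001011
Gen 7 (rule 106): 110001000010111
Gen 8 (rule 146): 001010100100010
Gen 9 (rule 22): 011010111110111
Gen 10 (rule 106): 111101100011101
Gen 11 (rule 146): 011000010101000
Gen 12 (rule 22): 100100110101100

Answer: 1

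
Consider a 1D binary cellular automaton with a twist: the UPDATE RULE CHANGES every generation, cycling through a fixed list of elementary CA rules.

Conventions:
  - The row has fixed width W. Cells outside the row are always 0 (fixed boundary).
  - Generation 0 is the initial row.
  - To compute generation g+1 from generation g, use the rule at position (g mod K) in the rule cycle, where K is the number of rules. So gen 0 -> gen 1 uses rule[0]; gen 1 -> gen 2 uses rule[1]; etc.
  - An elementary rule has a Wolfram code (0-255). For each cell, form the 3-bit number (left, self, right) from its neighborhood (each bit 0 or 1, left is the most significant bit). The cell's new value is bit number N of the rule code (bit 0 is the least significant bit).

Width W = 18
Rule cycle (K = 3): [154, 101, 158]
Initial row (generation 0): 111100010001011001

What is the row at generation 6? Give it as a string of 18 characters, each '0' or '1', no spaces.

Gen 0: 111100010001011001
Gen 1 (rule 154): 111010101010010110
Gen 2 (rule 101): 001111111110011010
Gen 3 (rule 158): 011111111101110011
Gen 4 (rule 154): 111111111001101110
Gen 5 (rule 101): 000000001000110010
Gen 6 (rule 158): 000000011101101111

Answer: 000000011101101111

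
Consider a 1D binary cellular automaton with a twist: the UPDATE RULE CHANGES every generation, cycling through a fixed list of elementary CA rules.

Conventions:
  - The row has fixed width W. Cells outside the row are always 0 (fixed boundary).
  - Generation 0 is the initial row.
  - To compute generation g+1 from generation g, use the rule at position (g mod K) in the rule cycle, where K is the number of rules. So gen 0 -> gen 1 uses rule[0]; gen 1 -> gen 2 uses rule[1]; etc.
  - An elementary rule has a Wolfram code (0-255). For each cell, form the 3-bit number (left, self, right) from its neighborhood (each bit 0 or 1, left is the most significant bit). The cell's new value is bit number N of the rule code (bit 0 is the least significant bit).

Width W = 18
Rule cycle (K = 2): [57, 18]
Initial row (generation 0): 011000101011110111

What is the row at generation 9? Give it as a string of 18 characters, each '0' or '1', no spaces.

Gen 0: 011000101011110111
Gen 1 (rule 57): 010110010110001100
Gen 2 (rule 18): 100001100001010010
Gen 3 (rule 57): 011101011100101001
Gen 4 (rule 18): 100000000011000110
Gen 5 (rule 57): 011111111010110101
Gen 6 (rule 18): 100000000000000000
Gen 7 (rule 57): 011111111111111111
Gen 8 (rule 18): 100000000000000000
Gen 9 (rule 57): 011111111111111111

Answer: 011111111111111111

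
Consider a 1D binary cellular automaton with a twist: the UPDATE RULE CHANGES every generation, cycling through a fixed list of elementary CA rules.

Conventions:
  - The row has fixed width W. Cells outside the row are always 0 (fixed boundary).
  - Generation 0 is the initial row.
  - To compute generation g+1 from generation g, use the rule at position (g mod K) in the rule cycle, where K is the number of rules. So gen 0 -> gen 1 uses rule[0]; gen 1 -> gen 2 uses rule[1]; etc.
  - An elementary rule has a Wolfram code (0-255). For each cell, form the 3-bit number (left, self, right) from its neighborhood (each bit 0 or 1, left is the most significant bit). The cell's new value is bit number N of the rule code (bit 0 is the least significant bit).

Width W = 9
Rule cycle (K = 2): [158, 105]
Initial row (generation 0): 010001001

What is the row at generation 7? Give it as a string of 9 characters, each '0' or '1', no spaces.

Answer: 111111101

Derivation:
Gen 0: 010001001
Gen 1 (rule 158): 111011111
Gen 2 (rule 105): 101110001
Gen 3 (rule 158): 101101011
Gen 4 (rule 105): 011110111
Gen 5 (rule 158): 111100110
Gen 6 (rule 105): 100100110
Gen 7 (rule 158): 111111101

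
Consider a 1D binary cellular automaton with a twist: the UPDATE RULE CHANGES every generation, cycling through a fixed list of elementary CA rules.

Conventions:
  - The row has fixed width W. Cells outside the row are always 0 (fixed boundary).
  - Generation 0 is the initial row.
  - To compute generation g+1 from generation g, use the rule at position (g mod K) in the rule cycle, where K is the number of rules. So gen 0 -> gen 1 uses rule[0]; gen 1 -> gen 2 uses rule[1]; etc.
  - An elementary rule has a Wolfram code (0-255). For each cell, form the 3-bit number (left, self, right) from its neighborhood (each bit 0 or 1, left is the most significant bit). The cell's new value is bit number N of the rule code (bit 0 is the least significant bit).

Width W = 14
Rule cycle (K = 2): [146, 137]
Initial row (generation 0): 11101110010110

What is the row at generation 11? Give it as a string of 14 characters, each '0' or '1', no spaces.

Gen 0: 11101110010110
Gen 1 (rule 146): 01000101100001
Gen 2 (rule 137): 00010001001100
Gen 3 (rule 146): 00101010110010
Gen 4 (rule 137): 10000000100000
Gen 5 (rule 146): 01000001010000
Gen 6 (rule 137): 00011100000111
Gen 7 (rule 146): 00101010001010
Gen 8 (rule 137): 10000000100000
Gen 9 (rule 146): 01000001010000
Gen 10 (rule 137): 00011100000111
Gen 11 (rule 146): 00101010001010

Answer: 00101010001010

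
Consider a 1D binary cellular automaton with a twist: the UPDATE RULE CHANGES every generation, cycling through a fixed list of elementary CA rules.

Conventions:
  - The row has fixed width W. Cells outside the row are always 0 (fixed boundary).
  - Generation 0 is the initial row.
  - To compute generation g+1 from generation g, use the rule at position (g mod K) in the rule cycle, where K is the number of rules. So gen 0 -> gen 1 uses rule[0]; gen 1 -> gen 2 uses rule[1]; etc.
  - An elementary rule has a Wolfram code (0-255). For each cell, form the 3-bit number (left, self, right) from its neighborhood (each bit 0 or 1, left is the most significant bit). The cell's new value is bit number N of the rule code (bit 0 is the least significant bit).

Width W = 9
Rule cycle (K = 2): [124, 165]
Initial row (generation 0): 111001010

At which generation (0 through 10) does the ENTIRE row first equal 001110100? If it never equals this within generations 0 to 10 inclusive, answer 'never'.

Gen 0: 111001010
Gen 1 (rule 124): 101101111
Gen 2 (rule 165): 110010110
Gen 3 (rule 124): 111011111
Gen 4 (rule 165): 010101110
Gen 5 (rule 124): 011111011
Gen 6 (rule 165): 001110100
Gen 7 (rule 124): 001011110
Gen 8 (rule 165): 101101100
Gen 9 (rule 124): 111111110
Gen 10 (rule 165): 011111100

Answer: 6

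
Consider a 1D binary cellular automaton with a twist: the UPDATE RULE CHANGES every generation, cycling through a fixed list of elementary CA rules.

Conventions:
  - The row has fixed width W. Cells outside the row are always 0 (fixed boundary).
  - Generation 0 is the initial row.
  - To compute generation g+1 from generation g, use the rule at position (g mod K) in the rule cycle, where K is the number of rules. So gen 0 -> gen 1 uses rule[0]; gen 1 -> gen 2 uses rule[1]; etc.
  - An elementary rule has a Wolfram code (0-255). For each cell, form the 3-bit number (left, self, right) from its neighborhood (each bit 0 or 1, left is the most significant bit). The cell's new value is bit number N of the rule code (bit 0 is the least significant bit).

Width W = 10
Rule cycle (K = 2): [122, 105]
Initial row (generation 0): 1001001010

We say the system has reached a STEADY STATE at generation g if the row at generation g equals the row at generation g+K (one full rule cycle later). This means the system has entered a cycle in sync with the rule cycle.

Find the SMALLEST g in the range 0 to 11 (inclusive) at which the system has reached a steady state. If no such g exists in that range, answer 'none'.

Answer: none

Derivation:
Gen 0: 1001001010
Gen 1 (rule 122): 0110110101
Gen 2 (rule 105): 0111111010
Gen 3 (rule 122): 1100001101
Gen 4 (rule 105): 1101101110
Gen 5 (rule 122): 1111111011
Gen 6 (rule 105): 1000001111
Gen 7 (rule 122): 0100011001
Gen 8 (rule 105): 0001011000
Gen 9 (rule 122): 0010111100
Gen 10 (rule 105): 1001100101
Gen 11 (rule 122): 0111111010
Gen 12 (rule 105): 0100001100
Gen 13 (rule 122): 1010011110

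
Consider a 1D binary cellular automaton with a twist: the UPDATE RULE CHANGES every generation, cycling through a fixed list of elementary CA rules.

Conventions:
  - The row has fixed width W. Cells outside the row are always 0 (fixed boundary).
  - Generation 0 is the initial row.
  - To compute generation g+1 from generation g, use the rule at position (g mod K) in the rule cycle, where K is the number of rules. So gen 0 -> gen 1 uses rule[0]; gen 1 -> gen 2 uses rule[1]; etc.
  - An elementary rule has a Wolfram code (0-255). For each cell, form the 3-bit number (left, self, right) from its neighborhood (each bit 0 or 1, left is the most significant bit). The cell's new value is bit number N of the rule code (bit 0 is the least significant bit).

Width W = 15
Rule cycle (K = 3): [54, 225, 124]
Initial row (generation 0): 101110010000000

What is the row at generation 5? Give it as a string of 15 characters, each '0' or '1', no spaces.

Gen 0: 101110010000000
Gen 1 (rule 54): 110001111000000
Gen 2 (rule 225): 010100111011111
Gen 3 (rule 124): 011110101110001
Gen 4 (rule 54): 100001110001011
Gen 5 (rule 225): 001100110100101

Answer: 001100110100101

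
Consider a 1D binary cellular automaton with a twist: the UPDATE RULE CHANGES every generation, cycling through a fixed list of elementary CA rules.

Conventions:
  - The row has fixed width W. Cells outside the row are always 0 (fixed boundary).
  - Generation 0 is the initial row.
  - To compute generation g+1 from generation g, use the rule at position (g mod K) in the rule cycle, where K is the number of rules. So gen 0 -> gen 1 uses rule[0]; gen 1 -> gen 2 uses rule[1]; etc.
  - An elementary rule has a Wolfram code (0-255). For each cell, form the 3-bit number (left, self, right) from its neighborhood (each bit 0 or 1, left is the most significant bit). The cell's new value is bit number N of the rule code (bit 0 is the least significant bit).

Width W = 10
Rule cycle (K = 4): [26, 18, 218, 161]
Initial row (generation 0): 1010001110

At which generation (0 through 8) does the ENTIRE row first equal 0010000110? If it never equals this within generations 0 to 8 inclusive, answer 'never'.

Gen 0: 1010001110
Gen 1 (rule 26): 0001011001
Gen 2 (rule 18): 0010000110
Gen 3 (rule 218): 0101001111
Gen 4 (rule 161): 0010000110
Gen 5 (rule 26): 0101001101
Gen 6 (rule 18): 1000110000
Gen 7 (rule 218): 0101111000
Gen 8 (rule 161): 0010110011

Answer: 2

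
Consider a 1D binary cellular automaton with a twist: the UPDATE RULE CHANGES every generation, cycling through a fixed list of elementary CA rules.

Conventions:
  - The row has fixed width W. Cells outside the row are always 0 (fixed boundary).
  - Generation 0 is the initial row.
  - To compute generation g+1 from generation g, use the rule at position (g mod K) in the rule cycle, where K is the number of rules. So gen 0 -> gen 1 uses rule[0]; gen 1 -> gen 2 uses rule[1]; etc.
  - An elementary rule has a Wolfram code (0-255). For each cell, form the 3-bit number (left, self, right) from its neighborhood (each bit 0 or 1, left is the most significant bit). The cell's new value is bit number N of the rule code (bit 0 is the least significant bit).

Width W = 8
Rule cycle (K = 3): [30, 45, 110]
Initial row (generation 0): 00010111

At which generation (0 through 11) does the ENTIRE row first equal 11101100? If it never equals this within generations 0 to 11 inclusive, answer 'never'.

Gen 0: 00010111
Gen 1 (rule 30): 00110100
Gen 2 (rule 45): 10101101
Gen 3 (rule 110): 11111111
Gen 4 (rule 30): 10000000
Gen 5 (rule 45): 10111111
Gen 6 (rule 110): 11100001
Gen 7 (rule 30): 10010011
Gen 8 (rule 45): 10010010
Gen 9 (rule 110): 10110110
Gen 10 (rule 30): 10100101
Gen 11 (rule 45): 11100111

Answer: never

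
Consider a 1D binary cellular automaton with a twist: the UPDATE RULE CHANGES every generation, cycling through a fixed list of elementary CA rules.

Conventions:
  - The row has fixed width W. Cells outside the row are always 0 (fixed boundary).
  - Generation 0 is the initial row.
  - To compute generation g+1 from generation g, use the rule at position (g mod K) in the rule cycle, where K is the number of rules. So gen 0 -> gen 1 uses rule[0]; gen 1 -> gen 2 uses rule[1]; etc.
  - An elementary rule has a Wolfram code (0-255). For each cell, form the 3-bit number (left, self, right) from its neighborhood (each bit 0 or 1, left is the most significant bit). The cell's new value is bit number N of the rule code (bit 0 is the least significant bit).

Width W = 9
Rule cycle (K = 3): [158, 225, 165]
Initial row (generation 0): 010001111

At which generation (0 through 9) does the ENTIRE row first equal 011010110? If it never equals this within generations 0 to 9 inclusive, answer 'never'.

Gen 0: 010001111
Gen 1 (rule 158): 111011110
Gen 2 (rule 225): 011101110
Gen 3 (rule 165): 001010100
Gen 4 (rule 158): 011010110
Gen 5 (rule 225): 001101010
Gen 6 (rule 165): 100011110
Gen 7 (rule 158): 110111101
Gen 8 (rule 225): 011011110
Gen 9 (rule 165): 000101100

Answer: 4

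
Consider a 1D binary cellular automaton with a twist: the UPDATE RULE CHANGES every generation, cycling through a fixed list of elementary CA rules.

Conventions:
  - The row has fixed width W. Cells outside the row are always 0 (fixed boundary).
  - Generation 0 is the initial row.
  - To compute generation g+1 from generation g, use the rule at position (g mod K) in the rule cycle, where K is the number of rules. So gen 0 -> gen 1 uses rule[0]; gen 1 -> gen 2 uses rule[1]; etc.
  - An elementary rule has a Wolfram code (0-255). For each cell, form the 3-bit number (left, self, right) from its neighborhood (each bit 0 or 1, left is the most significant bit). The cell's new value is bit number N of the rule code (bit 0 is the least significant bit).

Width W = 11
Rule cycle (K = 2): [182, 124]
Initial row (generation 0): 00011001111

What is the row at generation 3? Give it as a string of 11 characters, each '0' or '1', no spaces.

Gen 0: 00011001111
Gen 1 (rule 182): 00100110110
Gen 2 (rule 124): 00110111111
Gen 3 (rule 182): 01001011110

Answer: 01001011110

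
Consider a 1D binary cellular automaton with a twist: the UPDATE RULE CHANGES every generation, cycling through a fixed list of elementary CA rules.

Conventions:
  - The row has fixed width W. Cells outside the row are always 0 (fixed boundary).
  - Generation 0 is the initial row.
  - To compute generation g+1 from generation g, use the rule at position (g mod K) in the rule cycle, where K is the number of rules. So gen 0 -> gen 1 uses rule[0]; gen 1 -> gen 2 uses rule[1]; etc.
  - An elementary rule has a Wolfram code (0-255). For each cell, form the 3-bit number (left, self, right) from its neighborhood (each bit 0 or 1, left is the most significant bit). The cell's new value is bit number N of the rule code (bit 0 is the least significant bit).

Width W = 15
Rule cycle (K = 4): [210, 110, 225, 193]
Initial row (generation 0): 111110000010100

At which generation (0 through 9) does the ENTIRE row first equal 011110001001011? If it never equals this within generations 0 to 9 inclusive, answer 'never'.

Answer: never

Derivation:
Gen 0: 111110000010100
Gen 1 (rule 210): 011111000100010
Gen 2 (rule 110): 110001001100110
Gen 3 (rule 225): 010100000100010
Gen 4 (rule 193): 000001110001000
Gen 5 (rule 210): 000010111010100
Gen 6 (rule 110): 000111101111100
Gen 7 (rule 225): 110011110111101
Gen 8 (rule 193): 010001110011100
Gen 9 (rule 210): 101010111101110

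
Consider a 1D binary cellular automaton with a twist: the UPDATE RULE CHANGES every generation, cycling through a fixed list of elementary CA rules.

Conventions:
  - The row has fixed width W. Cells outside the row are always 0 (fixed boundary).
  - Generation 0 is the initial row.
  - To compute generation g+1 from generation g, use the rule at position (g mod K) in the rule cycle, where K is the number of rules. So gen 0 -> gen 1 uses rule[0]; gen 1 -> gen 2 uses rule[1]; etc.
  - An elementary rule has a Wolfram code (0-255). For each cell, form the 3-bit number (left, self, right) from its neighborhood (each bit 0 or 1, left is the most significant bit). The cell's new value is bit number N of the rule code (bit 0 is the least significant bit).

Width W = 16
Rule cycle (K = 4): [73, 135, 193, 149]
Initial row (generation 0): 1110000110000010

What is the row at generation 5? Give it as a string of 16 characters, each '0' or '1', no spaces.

Gen 0: 1110000110000010
Gen 1 (rule 73): 1010110110111000
Gen 2 (rule 135): 1010000000010011
Gen 3 (rule 193): 0000111111000001
Gen 4 (rule 149): 1110011110111101
Gen 5 (rule 73): 1010010010100100

Answer: 1010010010100100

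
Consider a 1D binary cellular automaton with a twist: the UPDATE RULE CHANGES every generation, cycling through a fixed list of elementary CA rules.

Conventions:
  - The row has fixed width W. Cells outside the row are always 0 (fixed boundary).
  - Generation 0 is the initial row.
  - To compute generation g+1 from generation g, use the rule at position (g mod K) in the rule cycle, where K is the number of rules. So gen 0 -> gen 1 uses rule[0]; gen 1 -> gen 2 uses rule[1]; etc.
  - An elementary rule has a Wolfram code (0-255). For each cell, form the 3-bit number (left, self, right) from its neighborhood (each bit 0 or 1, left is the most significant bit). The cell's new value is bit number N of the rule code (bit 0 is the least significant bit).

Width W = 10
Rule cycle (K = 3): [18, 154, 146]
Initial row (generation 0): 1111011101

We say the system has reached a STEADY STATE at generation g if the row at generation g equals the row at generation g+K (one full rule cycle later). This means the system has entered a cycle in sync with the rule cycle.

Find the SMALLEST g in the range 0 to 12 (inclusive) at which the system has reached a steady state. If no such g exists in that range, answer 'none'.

Answer: 1

Derivation:
Gen 0: 1111011101
Gen 1 (rule 18): 0000000000
Gen 2 (rule 154): 0000000000
Gen 3 (rule 146): 0000000000
Gen 4 (rule 18): 0000000000
Gen 5 (rule 154): 0000000000
Gen 6 (rule 146): 0000000000
Gen 7 (rule 18): 0000000000
Gen 8 (rule 154): 0000000000
Gen 9 (rule 146): 0000000000
Gen 10 (rule 18): 0000000000
Gen 11 (rule 154): 0000000000
Gen 12 (rule 146): 0000000000
Gen 13 (rule 18): 0000000000
Gen 14 (rule 154): 0000000000
Gen 15 (rule 146): 0000000000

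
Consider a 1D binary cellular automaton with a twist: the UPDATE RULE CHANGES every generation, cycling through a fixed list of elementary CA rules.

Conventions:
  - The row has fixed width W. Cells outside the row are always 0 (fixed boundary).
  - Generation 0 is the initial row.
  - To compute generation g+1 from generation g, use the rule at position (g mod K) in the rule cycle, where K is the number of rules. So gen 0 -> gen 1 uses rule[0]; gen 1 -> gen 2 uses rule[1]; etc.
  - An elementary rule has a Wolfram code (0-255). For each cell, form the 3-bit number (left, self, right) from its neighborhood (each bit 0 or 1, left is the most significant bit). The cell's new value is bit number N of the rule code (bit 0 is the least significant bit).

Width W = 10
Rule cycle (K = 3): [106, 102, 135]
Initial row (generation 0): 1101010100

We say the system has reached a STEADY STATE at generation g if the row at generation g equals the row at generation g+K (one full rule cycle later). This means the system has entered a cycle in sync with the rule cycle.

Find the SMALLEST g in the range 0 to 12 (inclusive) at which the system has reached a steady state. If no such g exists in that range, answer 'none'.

Answer: none

Derivation:
Gen 0: 1101010100
Gen 1 (rule 106): 1110101000
Gen 2 (rule 102): 0011111000
Gen 3 (rule 135): 1101110011
Gen 4 (rule 106): 1111010111
Gen 5 (rule 102): 0001111001
Gen 6 (rule 135): 1110110011
Gen 7 (rule 106): 1011110111
Gen 8 (rule 102): 1100011001
Gen 9 (rule 135): 0001100011
Gen 10 (rule 106): 0011100111
Gen 11 (rule 102): 0100101001
Gen 12 (rule 135): 1101101011
Gen 13 (rule 106): 1111110111
Gen 14 (rule 102): 0000011001
Gen 15 (rule 135): 1111100011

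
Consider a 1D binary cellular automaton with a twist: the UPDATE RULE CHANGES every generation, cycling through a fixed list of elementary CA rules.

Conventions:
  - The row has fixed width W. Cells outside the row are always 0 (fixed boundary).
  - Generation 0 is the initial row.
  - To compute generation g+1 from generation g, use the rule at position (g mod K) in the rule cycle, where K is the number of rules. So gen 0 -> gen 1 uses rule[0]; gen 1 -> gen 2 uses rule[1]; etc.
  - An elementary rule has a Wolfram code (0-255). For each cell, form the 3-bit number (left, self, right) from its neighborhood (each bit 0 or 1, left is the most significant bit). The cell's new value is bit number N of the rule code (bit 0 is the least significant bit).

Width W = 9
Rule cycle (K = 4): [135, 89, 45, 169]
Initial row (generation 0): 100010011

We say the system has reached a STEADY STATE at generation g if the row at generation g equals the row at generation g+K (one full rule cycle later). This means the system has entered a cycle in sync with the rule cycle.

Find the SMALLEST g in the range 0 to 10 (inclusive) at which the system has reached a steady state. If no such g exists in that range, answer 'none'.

Gen 0: 100010011
Gen 1 (rule 135): 101110100
Gen 2 (rule 89): 001010011
Gen 3 (rule 45): 101110010
Gen 4 (rule 169): 011100000
Gen 5 (rule 135): 101001111
Gen 6 (rule 89): 000101001
Gen 7 (rule 45): 110111001
Gen 8 (rule 169): 101110000
Gen 9 (rule 135): 100100111
Gen 10 (rule 89): 010010101
Gen 11 (rule 45): 010011111
Gen 12 (rule 169): 000011110
Gen 13 (rule 135): 111101100
Gen 14 (rule 89): 100101111

Answer: none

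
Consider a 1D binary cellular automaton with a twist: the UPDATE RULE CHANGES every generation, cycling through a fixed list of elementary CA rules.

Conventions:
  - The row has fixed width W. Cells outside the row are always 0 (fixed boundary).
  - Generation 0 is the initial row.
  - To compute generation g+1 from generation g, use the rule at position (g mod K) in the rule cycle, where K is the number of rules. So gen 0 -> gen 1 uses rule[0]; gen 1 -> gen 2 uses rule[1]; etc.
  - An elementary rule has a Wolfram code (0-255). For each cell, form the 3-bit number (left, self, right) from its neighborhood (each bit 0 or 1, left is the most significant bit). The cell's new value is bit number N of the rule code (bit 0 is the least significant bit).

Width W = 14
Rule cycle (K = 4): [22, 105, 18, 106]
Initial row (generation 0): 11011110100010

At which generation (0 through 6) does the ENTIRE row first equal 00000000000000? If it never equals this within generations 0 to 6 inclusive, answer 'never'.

Answer: 3

Derivation:
Gen 0: 11011110100010
Gen 1 (rule 22): 00000000110111
Gen 2 (rule 105): 11111110111101
Gen 3 (rule 18): 00000000000000
Gen 4 (rule 106): 00000000000000
Gen 5 (rule 22): 00000000000000
Gen 6 (rule 105): 11111111111111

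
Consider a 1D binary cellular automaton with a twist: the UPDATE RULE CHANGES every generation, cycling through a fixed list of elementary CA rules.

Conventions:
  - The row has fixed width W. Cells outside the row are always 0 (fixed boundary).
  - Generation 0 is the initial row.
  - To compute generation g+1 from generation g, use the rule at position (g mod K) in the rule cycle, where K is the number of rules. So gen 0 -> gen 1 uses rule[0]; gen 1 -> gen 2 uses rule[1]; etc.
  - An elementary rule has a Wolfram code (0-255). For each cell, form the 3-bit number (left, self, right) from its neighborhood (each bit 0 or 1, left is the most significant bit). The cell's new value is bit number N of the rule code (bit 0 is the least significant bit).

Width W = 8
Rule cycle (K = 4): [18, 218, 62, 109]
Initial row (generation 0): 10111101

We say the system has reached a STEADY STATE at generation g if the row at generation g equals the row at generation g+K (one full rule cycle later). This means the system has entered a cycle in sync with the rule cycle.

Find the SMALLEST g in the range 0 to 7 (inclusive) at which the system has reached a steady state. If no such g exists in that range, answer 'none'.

Gen 0: 10111101
Gen 1 (rule 18): 00000000
Gen 2 (rule 218): 00000000
Gen 3 (rule 62): 00000000
Gen 4 (rule 109): 11111111
Gen 5 (rule 18): 00000000
Gen 6 (rule 218): 00000000
Gen 7 (rule 62): 00000000
Gen 8 (rule 109): 11111111
Gen 9 (rule 18): 00000000
Gen 10 (rule 218): 00000000
Gen 11 (rule 62): 00000000

Answer: 1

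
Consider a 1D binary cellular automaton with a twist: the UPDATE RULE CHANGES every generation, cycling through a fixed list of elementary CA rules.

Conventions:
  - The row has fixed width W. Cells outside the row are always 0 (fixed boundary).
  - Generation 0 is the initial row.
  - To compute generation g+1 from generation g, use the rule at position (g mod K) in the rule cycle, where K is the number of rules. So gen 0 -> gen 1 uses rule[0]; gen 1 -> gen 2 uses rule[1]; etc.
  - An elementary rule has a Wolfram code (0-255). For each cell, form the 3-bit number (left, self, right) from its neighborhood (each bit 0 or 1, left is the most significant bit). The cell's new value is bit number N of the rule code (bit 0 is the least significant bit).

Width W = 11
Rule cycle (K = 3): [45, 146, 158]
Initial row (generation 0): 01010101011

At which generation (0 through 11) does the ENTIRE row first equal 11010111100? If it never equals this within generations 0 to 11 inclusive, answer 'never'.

Gen 0: 01010101011
Gen 1 (rule 45): 01111111110
Gen 2 (rule 146): 10111111101
Gen 3 (rule 158): 10111111001
Gen 4 (rule 45): 11100000001
Gen 5 (rule 146): 01010000010
Gen 6 (rule 158): 11011000111
Gen 7 (rule 45): 10110010100
Gen 8 (rule 146): 00001100010
Gen 9 (rule 158): 00011010111
Gen 10 (rule 45): 11010111100
Gen 11 (rule 146): 00000011010

Answer: 10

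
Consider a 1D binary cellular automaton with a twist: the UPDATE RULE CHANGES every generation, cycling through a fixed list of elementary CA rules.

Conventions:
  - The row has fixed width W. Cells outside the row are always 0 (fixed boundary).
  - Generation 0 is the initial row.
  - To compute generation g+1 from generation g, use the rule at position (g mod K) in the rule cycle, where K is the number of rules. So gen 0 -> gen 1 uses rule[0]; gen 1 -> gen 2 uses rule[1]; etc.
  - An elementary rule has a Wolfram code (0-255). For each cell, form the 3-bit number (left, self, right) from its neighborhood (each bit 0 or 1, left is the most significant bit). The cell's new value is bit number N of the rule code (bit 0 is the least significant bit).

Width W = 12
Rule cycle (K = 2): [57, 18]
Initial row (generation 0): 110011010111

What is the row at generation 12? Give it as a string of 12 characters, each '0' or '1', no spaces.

Gen 0: 110011010111
Gen 1 (rule 57): 101010101100
Gen 2 (rule 18): 000000000010
Gen 3 (rule 57): 111111111001
Gen 4 (rule 18): 000000000110
Gen 5 (rule 57): 111111110101
Gen 6 (rule 18): 000000000000
Gen 7 (rule 57): 111111111111
Gen 8 (rule 18): 000000000000
Gen 9 (rule 57): 111111111111
Gen 10 (rule 18): 000000000000
Gen 11 (rule 57): 111111111111
Gen 12 (rule 18): 000000000000

Answer: 000000000000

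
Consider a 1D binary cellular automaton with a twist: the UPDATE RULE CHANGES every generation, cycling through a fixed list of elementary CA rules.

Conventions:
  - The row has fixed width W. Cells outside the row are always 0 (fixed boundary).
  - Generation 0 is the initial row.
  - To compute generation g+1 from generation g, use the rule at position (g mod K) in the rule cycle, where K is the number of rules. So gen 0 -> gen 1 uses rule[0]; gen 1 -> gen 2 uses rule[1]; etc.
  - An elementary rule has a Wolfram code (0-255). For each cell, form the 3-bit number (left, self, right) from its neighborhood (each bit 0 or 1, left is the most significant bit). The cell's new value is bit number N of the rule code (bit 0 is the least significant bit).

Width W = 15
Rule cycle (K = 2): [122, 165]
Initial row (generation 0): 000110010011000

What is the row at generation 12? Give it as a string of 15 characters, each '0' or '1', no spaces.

Gen 0: 000110010011000
Gen 1 (rule 122): 001111101111100
Gen 2 (rule 165): 100111010111001
Gen 3 (rule 122): 011101101101110
Gen 4 (rule 165): 001010010010100
Gen 5 (rule 122): 010101101101010
Gen 6 (rule 165): 011110010011110
Gen 7 (rule 122): 110011101110011
Gen 8 (rule 165): 000001010100000
Gen 9 (rule 122): 000010101010000
Gen 10 (rule 165): 111011111110111
Gen 11 (rule 122): 101110000011101
Gen 12 (rule 165): 110100111001011

Answer: 110100111001011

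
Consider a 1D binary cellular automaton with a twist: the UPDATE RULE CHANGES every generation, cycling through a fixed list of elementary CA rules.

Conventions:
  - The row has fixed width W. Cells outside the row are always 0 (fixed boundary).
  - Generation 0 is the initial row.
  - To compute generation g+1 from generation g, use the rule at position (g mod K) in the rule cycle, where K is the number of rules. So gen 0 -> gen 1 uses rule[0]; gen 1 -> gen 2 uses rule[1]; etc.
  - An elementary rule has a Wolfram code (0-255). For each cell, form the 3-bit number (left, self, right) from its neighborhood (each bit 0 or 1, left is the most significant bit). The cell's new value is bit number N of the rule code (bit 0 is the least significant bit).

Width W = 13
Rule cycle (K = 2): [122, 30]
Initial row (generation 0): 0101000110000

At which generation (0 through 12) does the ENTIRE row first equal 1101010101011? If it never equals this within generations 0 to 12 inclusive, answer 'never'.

Gen 0: 0101000110000
Gen 1 (rule 122): 1010101111000
Gen 2 (rule 30): 1010101000100
Gen 3 (rule 122): 0101010101010
Gen 4 (rule 30): 1101010101011
Gen 5 (rule 122): 1110101010111
Gen 6 (rule 30): 1000101010100
Gen 7 (rule 122): 0101010101010
Gen 8 (rule 30): 1101010101011
Gen 9 (rule 122): 1110101010111
Gen 10 (rule 30): 1000101010100
Gen 11 (rule 122): 0101010101010
Gen 12 (rule 30): 1101010101011

Answer: 4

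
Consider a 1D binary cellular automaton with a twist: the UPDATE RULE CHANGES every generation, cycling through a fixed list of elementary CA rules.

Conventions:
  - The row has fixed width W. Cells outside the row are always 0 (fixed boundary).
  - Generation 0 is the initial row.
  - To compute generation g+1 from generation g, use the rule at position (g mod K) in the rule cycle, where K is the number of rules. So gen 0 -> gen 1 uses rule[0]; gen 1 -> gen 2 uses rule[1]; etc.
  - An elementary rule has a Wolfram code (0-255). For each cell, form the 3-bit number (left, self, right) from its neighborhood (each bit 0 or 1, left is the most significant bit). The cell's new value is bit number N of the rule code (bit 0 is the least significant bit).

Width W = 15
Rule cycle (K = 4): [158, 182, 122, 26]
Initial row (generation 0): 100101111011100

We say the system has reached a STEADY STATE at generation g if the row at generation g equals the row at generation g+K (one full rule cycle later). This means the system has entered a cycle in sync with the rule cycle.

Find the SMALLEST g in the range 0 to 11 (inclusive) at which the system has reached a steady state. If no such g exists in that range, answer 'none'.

Gen 0: 100101111011100
Gen 1 (rule 158): 111101110011010
Gen 2 (rule 182): 011010101100111
Gen 3 (rule 122): 111101011111101
Gen 4 (rule 26): 100000010000000
Gen 5 (rule 158): 110000111000000
Gen 6 (rule 182): 001001010100000
Gen 7 (rule 122): 010110101010000
Gen 8 (rule 26): 100100000001000
Gen 9 (rule 158): 111110000011100
Gen 10 (rule 182): 011101000101010
Gen 11 (rule 122): 110110101010101
Gen 12 (rule 26): 100100000000000
Gen 13 (rule 158): 111110000000000
Gen 14 (rule 182): 011101000000000
Gen 15 (rule 122): 110110100000000

Answer: none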